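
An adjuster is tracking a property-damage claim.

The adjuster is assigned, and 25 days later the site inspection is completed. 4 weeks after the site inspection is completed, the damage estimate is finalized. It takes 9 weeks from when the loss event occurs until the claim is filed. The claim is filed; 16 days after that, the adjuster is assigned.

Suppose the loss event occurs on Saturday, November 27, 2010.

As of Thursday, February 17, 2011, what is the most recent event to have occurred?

The loss event occurs: Nov 27, 2010.
The claim is filed: Nov 27, 2010 + 9 weeks = Jan 29, 2011.
The adjuster is assigned: Jan 29, 2011 + 16 days = Feb 14, 2011.
The site inspection is completed: Feb 14, 2011 + 25 days = Mar 11, 2011.
The damage estimate is finalized: Mar 11, 2011 + 4 weeks = Apr 8, 2011.
Feb 17, 2011 falls between when the adjuster is assigned (Feb 14, 2011) and when the site inspection is completed (Mar 11, 2011).

The adjuster is assigned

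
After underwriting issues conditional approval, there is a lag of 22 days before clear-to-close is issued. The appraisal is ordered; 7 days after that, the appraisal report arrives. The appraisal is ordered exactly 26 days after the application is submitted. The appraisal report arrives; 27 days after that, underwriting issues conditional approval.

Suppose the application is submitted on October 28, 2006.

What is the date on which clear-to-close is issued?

The application is submitted: Oct 28, 2006.
The appraisal is ordered: Oct 28, 2006 + 26 days = Nov 23, 2006.
The appraisal report arrives: Nov 23, 2006 + 7 days = Nov 30, 2006.
Underwriting issues conditional approval: Nov 30, 2006 + 27 days = Dec 27, 2006.
Clear-to-close is issued: Dec 27, 2006 + 22 days = Jan 18, 2007.

January 18, 2007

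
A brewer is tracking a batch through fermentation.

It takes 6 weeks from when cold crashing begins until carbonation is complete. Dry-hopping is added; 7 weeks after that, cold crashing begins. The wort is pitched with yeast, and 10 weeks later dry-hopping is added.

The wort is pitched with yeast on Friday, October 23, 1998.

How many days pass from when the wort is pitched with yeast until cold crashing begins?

119 days

Causal path: the wort is pitched with yeast → dry-hopping is added → cold crashing begins.
Total delay along the path: 10 + 7 weeks = 17 weeks = 119 days.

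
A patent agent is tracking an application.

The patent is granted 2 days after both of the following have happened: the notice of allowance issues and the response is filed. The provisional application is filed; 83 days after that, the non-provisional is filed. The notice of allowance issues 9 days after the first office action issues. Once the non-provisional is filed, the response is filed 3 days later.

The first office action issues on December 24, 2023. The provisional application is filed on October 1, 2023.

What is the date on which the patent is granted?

The first office action issues: Dec 24, 2023.
The notice of allowance issues: Dec 24, 2023 + 9 days = Jan 2, 2024.
The provisional application is filed: Oct 1, 2023.
The non-provisional is filed: Oct 1, 2023 + 83 days = Dec 23, 2023.
The response is filed: Dec 23, 2023 + 3 days = Dec 26, 2023.
Both prerequisites met — the notice of allowance issues (Jan 2, 2024), the response is filed (Dec 26, 2023); the later is Jan 2, 2024.
The patent is granted: Jan 2, 2024 + 2 days = Jan 4, 2024.

January 4, 2024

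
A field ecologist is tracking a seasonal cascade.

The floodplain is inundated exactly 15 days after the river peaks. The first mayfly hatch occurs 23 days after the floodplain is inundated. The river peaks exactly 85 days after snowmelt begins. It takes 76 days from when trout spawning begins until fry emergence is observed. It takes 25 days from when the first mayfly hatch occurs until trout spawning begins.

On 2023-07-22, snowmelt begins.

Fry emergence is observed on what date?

2024-03-02

Snowmelt begins: Jul 22, 2023.
The river peaks: Jul 22, 2023 + 85 days = Oct 15, 2023.
The floodplain is inundated: Oct 15, 2023 + 15 days = Oct 30, 2023.
The first mayfly hatch occurs: Oct 30, 2023 + 23 days = Nov 22, 2023.
Trout spawning begins: Nov 22, 2023 + 25 days = Dec 17, 2023.
Fry emergence is observed: Dec 17, 2023 + 76 days = Mar 2, 2024.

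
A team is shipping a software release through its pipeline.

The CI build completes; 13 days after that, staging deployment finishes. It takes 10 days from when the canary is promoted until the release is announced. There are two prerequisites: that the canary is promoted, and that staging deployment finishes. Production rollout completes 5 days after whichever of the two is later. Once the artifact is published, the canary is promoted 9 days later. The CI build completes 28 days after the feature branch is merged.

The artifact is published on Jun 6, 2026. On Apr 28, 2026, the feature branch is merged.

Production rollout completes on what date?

The artifact is published: Jun 6, 2026.
The canary is promoted: Jun 6, 2026 + 9 days = Jun 15, 2026.
The feature branch is merged: Apr 28, 2026.
The CI build completes: Apr 28, 2026 + 28 days = May 26, 2026.
Staging deployment finishes: May 26, 2026 + 13 days = Jun 8, 2026.
Both prerequisites met — the canary is promoted (Jun 15, 2026), staging deployment finishes (Jun 8, 2026); the later is Jun 15, 2026.
Production rollout completes: Jun 15, 2026 + 5 days = Jun 20, 2026.

Jun 20, 2026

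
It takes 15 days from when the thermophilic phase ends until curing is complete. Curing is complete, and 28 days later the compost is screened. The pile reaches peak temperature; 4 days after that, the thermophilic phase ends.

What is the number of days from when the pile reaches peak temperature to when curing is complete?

Causal path: the pile reaches peak temperature → the thermophilic phase ends → curing is complete.
Total delay along the path: 4 + 15 = 19 days.

19 days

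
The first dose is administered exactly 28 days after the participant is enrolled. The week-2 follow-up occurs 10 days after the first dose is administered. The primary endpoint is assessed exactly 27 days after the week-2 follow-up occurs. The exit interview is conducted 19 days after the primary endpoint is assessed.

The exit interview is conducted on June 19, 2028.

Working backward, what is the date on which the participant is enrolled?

March 27, 2028

The exit interview is conducted: Jun 19, 2028.
The primary endpoint is assessed: Jun 19, 2028 − 19 days = May 31, 2028.
The week-2 follow-up occurs: May 31, 2028 − 27 days = May 4, 2028.
The first dose is administered: May 4, 2028 − 10 days = Apr 24, 2028.
The participant is enrolled: Apr 24, 2028 − 28 days = Mar 27, 2028.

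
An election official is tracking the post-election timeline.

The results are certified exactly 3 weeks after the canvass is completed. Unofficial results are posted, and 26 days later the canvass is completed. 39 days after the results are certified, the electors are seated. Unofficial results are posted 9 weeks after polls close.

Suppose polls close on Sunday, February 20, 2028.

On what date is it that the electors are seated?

Tuesday, July 18, 2028

Polls close: Feb 20, 2028.
Unofficial results are posted: Feb 20, 2028 + 9 weeks = Apr 23, 2028.
The canvass is completed: Apr 23, 2028 + 26 days = May 19, 2028.
The results are certified: May 19, 2028 + 3 weeks = Jun 9, 2028.
The electors are seated: Jun 9, 2028 + 39 days = Jul 18, 2028.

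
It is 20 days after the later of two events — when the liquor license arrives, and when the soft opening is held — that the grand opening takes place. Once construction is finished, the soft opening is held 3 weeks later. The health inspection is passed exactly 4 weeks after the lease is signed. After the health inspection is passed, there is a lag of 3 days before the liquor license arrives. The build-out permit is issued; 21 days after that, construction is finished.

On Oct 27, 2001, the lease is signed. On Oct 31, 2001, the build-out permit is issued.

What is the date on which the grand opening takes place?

The lease is signed: Oct 27, 2001.
The health inspection is passed: Oct 27, 2001 + 4 weeks = Nov 24, 2001.
The liquor license arrives: Nov 24, 2001 + 3 days = Nov 27, 2001.
The build-out permit is issued: Oct 31, 2001.
Construction is finished: Oct 31, 2001 + 21 days = Nov 21, 2001.
The soft opening is held: Nov 21, 2001 + 3 weeks = Dec 12, 2001.
Both prerequisites met — the liquor license arrives (Nov 27, 2001), the soft opening is held (Dec 12, 2001); the later is Dec 12, 2001.
The grand opening takes place: Dec 12, 2001 + 20 days = Jan 1, 2002.

Jan 1, 2002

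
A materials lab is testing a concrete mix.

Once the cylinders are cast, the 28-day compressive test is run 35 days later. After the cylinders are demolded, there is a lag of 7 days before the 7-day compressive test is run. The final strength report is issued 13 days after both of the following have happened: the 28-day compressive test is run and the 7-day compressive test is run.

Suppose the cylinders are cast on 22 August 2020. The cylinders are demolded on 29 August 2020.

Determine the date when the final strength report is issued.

9 October 2020

The cylinders are cast: Aug 22, 2020.
The 28-day compressive test is run: Aug 22, 2020 + 35 days = Sep 26, 2020.
The cylinders are demolded: Aug 29, 2020.
The 7-day compressive test is run: Aug 29, 2020 + 7 days = Sep 5, 2020.
Both prerequisites met — the 28-day compressive test is run (Sep 26, 2020), the 7-day compressive test is run (Sep 5, 2020); the later is Sep 26, 2020.
The final strength report is issued: Sep 26, 2020 + 13 days = Oct 9, 2020.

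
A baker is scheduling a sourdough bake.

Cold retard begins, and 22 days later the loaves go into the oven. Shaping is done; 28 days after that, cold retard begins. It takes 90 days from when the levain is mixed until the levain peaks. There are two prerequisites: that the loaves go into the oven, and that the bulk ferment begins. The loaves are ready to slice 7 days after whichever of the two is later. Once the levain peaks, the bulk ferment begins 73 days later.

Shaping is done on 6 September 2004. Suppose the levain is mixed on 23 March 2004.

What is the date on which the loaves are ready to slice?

Shaping is done: Sep 6, 2004.
Cold retard begins: Sep 6, 2004 + 28 days = Oct 4, 2004.
The loaves go into the oven: Oct 4, 2004 + 22 days = Oct 26, 2004.
The levain is mixed: Mar 23, 2004.
The levain peaks: Mar 23, 2004 + 90 days = Jun 21, 2004.
The bulk ferment begins: Jun 21, 2004 + 73 days = Sep 2, 2004.
Both prerequisites met — the loaves go into the oven (Oct 26, 2004), the bulk ferment begins (Sep 2, 2004); the later is Oct 26, 2004.
The loaves are ready to slice: Oct 26, 2004 + 7 days = Nov 2, 2004.

2 November 2004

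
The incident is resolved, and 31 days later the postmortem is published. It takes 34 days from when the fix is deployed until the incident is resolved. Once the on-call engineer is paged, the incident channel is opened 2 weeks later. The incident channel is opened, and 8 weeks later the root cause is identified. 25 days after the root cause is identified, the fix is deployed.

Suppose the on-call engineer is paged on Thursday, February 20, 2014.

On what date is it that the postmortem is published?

Wednesday, July 30, 2014

The on-call engineer is paged: Feb 20, 2014.
The incident channel is opened: Feb 20, 2014 + 2 weeks = Mar 6, 2014.
The root cause is identified: Mar 6, 2014 + 8 weeks = May 1, 2014.
The fix is deployed: May 1, 2014 + 25 days = May 26, 2014.
The incident is resolved: May 26, 2014 + 34 days = Jun 29, 2014.
The postmortem is published: Jun 29, 2014 + 31 days = Jul 30, 2014.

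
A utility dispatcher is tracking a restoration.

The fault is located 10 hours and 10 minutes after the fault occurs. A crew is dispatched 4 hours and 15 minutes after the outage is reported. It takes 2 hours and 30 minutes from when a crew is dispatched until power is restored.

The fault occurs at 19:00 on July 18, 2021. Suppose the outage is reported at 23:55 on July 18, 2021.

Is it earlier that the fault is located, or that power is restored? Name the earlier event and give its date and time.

The fault is located — 05:10 on July 19, 2021

The fault occurs: 19:00 Jul 18, 2021.
The fault is located: 19:00 Jul 18, 2021 + 10h10m = 05:10 Jul 19, 2021.
The outage is reported: 23:55 Jul 18, 2021.
A crew is dispatched: 23:55 Jul 18, 2021 + 4h15m = 04:10 Jul 19, 2021.
Power is restored: 04:10 Jul 19, 2021 + 2h30m = 06:40 Jul 19, 2021.
Comparing: the fault is located at 05:10 Jul 19, 2021 vs power is restored at 06:40 Jul 19, 2021. Earlier: the fault is located.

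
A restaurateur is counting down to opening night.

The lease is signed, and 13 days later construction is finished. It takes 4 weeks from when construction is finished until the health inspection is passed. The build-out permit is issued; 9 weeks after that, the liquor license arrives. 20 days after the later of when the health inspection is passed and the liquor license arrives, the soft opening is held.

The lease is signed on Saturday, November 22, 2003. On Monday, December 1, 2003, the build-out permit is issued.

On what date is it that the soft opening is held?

Sunday, February 22, 2004

The lease is signed: Nov 22, 2003.
Construction is finished: Nov 22, 2003 + 13 days = Dec 5, 2003.
The health inspection is passed: Dec 5, 2003 + 4 weeks = Jan 2, 2004.
The build-out permit is issued: Dec 1, 2003.
The liquor license arrives: Dec 1, 2003 + 9 weeks = Feb 2, 2004.
Both prerequisites met — the health inspection is passed (Jan 2, 2004), the liquor license arrives (Feb 2, 2004); the later is Feb 2, 2004.
The soft opening is held: Feb 2, 2004 + 20 days = Feb 22, 2004.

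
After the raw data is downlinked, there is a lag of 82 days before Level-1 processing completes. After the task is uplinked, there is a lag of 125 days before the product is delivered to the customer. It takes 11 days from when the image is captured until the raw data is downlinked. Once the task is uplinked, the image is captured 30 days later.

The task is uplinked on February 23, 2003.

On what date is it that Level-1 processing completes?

June 26, 2003

The task is uplinked: Feb 23, 2003.
The image is captured: Feb 23, 2003 + 30 days = Mar 25, 2003.
The raw data is downlinked: Mar 25, 2003 + 11 days = Apr 5, 2003.
Level-1 processing completes: Apr 5, 2003 + 82 days = Jun 26, 2003.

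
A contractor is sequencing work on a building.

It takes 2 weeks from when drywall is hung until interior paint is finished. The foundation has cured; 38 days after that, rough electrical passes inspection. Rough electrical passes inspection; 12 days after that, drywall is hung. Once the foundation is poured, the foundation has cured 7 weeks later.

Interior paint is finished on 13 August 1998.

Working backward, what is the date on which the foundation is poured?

Interior paint is finished: Aug 13, 1998.
Drywall is hung: Aug 13, 1998 − 2 weeks = Jul 30, 1998.
Rough electrical passes inspection: Jul 30, 1998 − 12 days = Jul 18, 1998.
The foundation has cured: Jul 18, 1998 − 38 days = Jun 10, 1998.
The foundation is poured: Jun 10, 1998 − 7 weeks = Apr 22, 1998.

22 April 1998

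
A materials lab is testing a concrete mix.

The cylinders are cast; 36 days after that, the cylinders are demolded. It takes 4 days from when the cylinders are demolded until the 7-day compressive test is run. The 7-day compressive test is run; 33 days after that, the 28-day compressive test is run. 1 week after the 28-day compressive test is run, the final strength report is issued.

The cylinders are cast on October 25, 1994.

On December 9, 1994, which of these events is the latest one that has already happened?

The cylinders are cast: Oct 25, 1994.
The cylinders are demolded: Oct 25, 1994 + 36 days = Nov 30, 1994.
The 7-day compressive test is run: Nov 30, 1994 + 4 days = Dec 4, 1994.
The 28-day compressive test is run: Dec 4, 1994 + 33 days = Jan 6, 1995.
The final strength report is issued: Jan 6, 1995 + 1 week = Jan 13, 1995.
Dec 9, 1994 falls between when the 7-day compressive test is run (Dec 4, 1994) and when the 28-day compressive test is run (Jan 6, 1995).

The 7-day compressive test is run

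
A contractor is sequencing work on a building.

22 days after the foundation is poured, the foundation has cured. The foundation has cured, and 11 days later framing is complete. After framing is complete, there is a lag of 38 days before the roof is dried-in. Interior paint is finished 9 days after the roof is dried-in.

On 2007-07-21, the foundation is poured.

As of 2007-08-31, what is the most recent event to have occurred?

Framing is complete

The foundation is poured: Jul 21, 2007.
The foundation has cured: Jul 21, 2007 + 22 days = Aug 12, 2007.
Framing is complete: Aug 12, 2007 + 11 days = Aug 23, 2007.
The roof is dried-in: Aug 23, 2007 + 38 days = Sep 30, 2007.
Interior paint is finished: Sep 30, 2007 + 9 days = Oct 9, 2007.
Aug 31, 2007 falls between when framing is complete (Aug 23, 2007) and when the roof is dried-in (Sep 30, 2007).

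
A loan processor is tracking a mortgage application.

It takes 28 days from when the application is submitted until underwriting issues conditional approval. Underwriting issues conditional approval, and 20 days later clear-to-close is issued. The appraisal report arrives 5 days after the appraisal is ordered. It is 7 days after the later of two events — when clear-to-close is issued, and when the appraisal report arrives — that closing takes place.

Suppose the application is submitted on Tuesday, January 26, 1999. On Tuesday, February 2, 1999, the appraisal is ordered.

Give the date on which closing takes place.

The application is submitted: Jan 26, 1999.
Underwriting issues conditional approval: Jan 26, 1999 + 28 days = Feb 23, 1999.
Clear-to-close is issued: Feb 23, 1999 + 20 days = Mar 15, 1999.
The appraisal is ordered: Feb 2, 1999.
The appraisal report arrives: Feb 2, 1999 + 5 days = Feb 7, 1999.
Both prerequisites met — clear-to-close is issued (Mar 15, 1999), the appraisal report arrives (Feb 7, 1999); the later is Mar 15, 1999.
Closing takes place: Mar 15, 1999 + 7 days = Mar 22, 1999.

Monday, March 22, 1999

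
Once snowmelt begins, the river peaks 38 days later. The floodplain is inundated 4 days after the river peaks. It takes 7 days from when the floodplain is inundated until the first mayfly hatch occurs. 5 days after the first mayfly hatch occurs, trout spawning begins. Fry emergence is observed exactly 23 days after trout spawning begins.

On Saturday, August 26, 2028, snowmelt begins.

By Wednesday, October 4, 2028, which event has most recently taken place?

The river peaks

Snowmelt begins: Aug 26, 2028.
The river peaks: Aug 26, 2028 + 38 days = Oct 3, 2028.
The floodplain is inundated: Oct 3, 2028 + 4 days = Oct 7, 2028.
The first mayfly hatch occurs: Oct 7, 2028 + 7 days = Oct 14, 2028.
Trout spawning begins: Oct 14, 2028 + 5 days = Oct 19, 2028.
Fry emergence is observed: Oct 19, 2028 + 23 days = Nov 11, 2028.
Oct 4, 2028 falls between when the river peaks (Oct 3, 2028) and when the floodplain is inundated (Oct 7, 2028).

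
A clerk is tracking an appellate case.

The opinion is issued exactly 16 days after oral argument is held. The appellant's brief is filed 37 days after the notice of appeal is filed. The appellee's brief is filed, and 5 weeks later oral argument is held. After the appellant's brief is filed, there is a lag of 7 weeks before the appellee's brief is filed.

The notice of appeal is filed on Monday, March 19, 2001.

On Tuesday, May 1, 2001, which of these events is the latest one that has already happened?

The appellant's brief is filed

The notice of appeal is filed: Mar 19, 2001.
The appellant's brief is filed: Mar 19, 2001 + 37 days = Apr 25, 2001.
The appellee's brief is filed: Apr 25, 2001 + 7 weeks = Jun 13, 2001.
Oral argument is held: Jun 13, 2001 + 5 weeks = Jul 18, 2001.
The opinion is issued: Jul 18, 2001 + 16 days = Aug 3, 2001.
May 1, 2001 falls between when the appellant's brief is filed (Apr 25, 2001) and when the appellee's brief is filed (Jun 13, 2001).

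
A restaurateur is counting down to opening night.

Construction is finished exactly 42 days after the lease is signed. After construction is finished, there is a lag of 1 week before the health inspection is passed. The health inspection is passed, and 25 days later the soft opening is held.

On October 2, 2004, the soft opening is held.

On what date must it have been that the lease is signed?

The soft opening is held: Oct 2, 2004.
The health inspection is passed: Oct 2, 2004 − 25 days = Sep 7, 2004.
Construction is finished: Sep 7, 2004 − 1 week = Aug 31, 2004.
The lease is signed: Aug 31, 2004 − 42 days = Jul 20, 2004.

July 20, 2004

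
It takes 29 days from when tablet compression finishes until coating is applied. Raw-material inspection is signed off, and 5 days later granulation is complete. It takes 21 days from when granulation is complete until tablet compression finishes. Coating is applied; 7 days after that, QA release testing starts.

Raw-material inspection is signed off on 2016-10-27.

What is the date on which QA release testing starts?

Raw-material inspection is signed off: Oct 27, 2016.
Granulation is complete: Oct 27, 2016 + 5 days = Nov 1, 2016.
Tablet compression finishes: Nov 1, 2016 + 21 days = Nov 22, 2016.
Coating is applied: Nov 22, 2016 + 29 days = Dec 21, 2016.
QA release testing starts: Dec 21, 2016 + 7 days = Dec 28, 2016.

2016-12-28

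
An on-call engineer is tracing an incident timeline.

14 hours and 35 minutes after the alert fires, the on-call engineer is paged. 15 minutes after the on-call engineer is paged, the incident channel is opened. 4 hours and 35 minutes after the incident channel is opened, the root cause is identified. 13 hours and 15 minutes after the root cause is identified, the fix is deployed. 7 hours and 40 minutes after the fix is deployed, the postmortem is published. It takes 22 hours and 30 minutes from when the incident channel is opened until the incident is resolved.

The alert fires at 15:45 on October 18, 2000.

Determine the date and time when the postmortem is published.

The alert fires: 15:45 Oct 18, 2000.
The on-call engineer is paged: 15:45 Oct 18, 2000 + 14h35m = 06:20 Oct 19, 2000.
The incident channel is opened: 06:20 Oct 19, 2000 + 15m = 06:35 Oct 19, 2000.
The root cause is identified: 06:35 Oct 19, 2000 + 4h35m = 11:10 Oct 19, 2000.
The fix is deployed: 11:10 Oct 19, 2000 + 13h15m = 00:25 Oct 20, 2000.
The postmortem is published: 00:25 Oct 20, 2000 + 7h40m = 08:05 Oct 20, 2000.

08:05 on October 20, 2000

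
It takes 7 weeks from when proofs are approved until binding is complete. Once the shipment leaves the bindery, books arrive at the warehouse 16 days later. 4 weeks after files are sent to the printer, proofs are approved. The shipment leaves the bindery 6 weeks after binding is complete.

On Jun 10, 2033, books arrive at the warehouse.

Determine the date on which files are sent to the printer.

Jan 26, 2033

Books arrive at the warehouse: Jun 10, 2033.
The shipment leaves the bindery: Jun 10, 2033 − 16 days = May 25, 2033.
Binding is complete: May 25, 2033 − 6 weeks = Apr 13, 2033.
Proofs are approved: Apr 13, 2033 − 7 weeks = Feb 23, 2033.
Files are sent to the printer: Feb 23, 2033 − 4 weeks = Jan 26, 2033.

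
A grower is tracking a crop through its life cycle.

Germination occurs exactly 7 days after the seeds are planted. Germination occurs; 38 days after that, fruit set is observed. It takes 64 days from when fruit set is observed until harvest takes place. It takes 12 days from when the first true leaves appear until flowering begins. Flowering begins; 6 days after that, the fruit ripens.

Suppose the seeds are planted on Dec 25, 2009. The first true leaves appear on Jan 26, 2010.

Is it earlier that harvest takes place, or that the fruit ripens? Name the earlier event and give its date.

The seeds are planted: Dec 25, 2009.
Germination occurs: Dec 25, 2009 + 7 days = Jan 1, 2010.
Fruit set is observed: Jan 1, 2010 + 38 days = Feb 8, 2010.
Harvest takes place: Feb 8, 2010 + 64 days = Apr 13, 2010.
The first true leaves appear: Jan 26, 2010.
Flowering begins: Jan 26, 2010 + 12 days = Feb 7, 2010.
The fruit ripens: Feb 7, 2010 + 6 days = Feb 13, 2010.
Comparing: harvest takes place on Apr 13, 2010 vs the fruit ripens on Feb 13, 2010. Earlier: the fruit ripens.

The fruit ripens — Feb 13, 2010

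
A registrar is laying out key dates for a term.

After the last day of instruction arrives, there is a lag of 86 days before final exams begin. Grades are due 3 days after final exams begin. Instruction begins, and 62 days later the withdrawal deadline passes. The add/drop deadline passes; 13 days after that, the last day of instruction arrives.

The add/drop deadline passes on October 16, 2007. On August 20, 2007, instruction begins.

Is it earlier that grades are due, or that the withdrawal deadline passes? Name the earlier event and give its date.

The add/drop deadline passes: Oct 16, 2007.
The last day of instruction arrives: Oct 16, 2007 + 13 days = Oct 29, 2007.
Final exams begin: Oct 29, 2007 + 86 days = Jan 23, 2008.
Grades are due: Jan 23, 2008 + 3 days = Jan 26, 2008.
Instruction begins: Aug 20, 2007.
The withdrawal deadline passes: Aug 20, 2007 + 62 days = Oct 21, 2007.
Comparing: grades are due on Jan 26, 2008 vs the withdrawal deadline passes on Oct 21, 2007. Earlier: the withdrawal deadline passes.

The withdrawal deadline passes — October 21, 2007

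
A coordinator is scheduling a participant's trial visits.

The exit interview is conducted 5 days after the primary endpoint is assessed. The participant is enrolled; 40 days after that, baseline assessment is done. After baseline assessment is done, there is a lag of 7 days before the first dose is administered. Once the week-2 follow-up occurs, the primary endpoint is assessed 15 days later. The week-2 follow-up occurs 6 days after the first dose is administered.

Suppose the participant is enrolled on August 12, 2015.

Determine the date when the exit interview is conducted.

The participant is enrolled: Aug 12, 2015.
Baseline assessment is done: Aug 12, 2015 + 40 days = Sep 21, 2015.
The first dose is administered: Sep 21, 2015 + 7 days = Sep 28, 2015.
The week-2 follow-up occurs: Sep 28, 2015 + 6 days = Oct 4, 2015.
The primary endpoint is assessed: Oct 4, 2015 + 15 days = Oct 19, 2015.
The exit interview is conducted: Oct 19, 2015 + 5 days = Oct 24, 2015.

October 24, 2015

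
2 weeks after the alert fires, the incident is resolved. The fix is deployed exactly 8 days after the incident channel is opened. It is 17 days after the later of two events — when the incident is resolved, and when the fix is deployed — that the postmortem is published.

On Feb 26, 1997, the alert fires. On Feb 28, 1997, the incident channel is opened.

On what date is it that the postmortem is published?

Mar 29, 1997

The alert fires: Feb 26, 1997.
The incident is resolved: Feb 26, 1997 + 2 weeks = Mar 12, 1997.
The incident channel is opened: Feb 28, 1997.
The fix is deployed: Feb 28, 1997 + 8 days = Mar 8, 1997.
Both prerequisites met — the incident is resolved (Mar 12, 1997), the fix is deployed (Mar 8, 1997); the later is Mar 12, 1997.
The postmortem is published: Mar 12, 1997 + 17 days = Mar 29, 1997.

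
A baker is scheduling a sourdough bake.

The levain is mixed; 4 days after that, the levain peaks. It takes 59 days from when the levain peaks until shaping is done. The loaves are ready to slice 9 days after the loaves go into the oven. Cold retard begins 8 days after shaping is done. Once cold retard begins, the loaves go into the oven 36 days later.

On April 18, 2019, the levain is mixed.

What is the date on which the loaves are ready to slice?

August 12, 2019

The levain is mixed: Apr 18, 2019.
The levain peaks: Apr 18, 2019 + 4 days = Apr 22, 2019.
Shaping is done: Apr 22, 2019 + 59 days = Jun 20, 2019.
Cold retard begins: Jun 20, 2019 + 8 days = Jun 28, 2019.
The loaves go into the oven: Jun 28, 2019 + 36 days = Aug 3, 2019.
The loaves are ready to slice: Aug 3, 2019 + 9 days = Aug 12, 2019.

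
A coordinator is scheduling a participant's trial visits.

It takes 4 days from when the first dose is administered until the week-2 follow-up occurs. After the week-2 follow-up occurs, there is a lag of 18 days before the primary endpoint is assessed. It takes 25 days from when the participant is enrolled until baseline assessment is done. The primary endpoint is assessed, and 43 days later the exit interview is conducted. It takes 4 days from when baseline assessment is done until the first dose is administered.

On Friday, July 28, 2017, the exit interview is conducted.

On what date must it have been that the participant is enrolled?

Tuesday, April 25, 2017

The exit interview is conducted: Jul 28, 2017.
The primary endpoint is assessed: Jul 28, 2017 − 43 days = Jun 15, 2017.
The week-2 follow-up occurs: Jun 15, 2017 − 18 days = May 28, 2017.
The first dose is administered: May 28, 2017 − 4 days = May 24, 2017.
Baseline assessment is done: May 24, 2017 − 4 days = May 20, 2017.
The participant is enrolled: May 20, 2017 − 25 days = Apr 25, 2017.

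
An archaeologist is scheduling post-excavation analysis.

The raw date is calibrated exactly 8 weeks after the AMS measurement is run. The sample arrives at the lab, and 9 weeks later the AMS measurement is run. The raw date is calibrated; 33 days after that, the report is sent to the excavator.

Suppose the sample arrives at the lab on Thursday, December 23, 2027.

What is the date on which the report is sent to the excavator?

The sample arrives at the lab: Dec 23, 2027.
The AMS measurement is run: Dec 23, 2027 + 9 weeks = Feb 24, 2028.
The raw date is calibrated: Feb 24, 2028 + 8 weeks = Apr 20, 2028.
The report is sent to the excavator: Apr 20, 2028 + 33 days = May 23, 2028.

Tuesday, May 23, 2028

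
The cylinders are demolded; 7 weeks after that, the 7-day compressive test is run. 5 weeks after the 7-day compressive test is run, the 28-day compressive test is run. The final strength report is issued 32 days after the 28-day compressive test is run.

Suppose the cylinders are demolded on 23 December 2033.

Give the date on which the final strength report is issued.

18 April 2034

The cylinders are demolded: Dec 23, 2033.
The 7-day compressive test is run: Dec 23, 2033 + 7 weeks = Feb 10, 2034.
The 28-day compressive test is run: Feb 10, 2034 + 5 weeks = Mar 17, 2034.
The final strength report is issued: Mar 17, 2034 + 32 days = Apr 18, 2034.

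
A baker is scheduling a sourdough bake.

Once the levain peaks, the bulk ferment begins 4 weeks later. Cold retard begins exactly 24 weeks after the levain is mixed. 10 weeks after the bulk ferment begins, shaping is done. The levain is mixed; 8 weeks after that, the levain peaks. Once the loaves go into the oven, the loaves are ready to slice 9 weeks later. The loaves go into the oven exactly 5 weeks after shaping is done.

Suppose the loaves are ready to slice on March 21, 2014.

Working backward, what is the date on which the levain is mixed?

July 12, 2013

The loaves are ready to slice: Mar 21, 2014.
The loaves go into the oven: Mar 21, 2014 − 9 weeks = Jan 17, 2014.
Shaping is done: Jan 17, 2014 − 5 weeks = Dec 13, 2013.
The bulk ferment begins: Dec 13, 2013 − 10 weeks = Oct 4, 2013.
The levain peaks: Oct 4, 2013 − 4 weeks = Sep 6, 2013.
The levain is mixed: Sep 6, 2013 − 8 weeks = Jul 12, 2013.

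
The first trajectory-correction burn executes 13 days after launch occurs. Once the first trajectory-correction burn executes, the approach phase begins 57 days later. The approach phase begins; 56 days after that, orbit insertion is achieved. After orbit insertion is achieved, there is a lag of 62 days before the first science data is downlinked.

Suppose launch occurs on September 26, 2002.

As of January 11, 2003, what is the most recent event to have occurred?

The approach phase begins

Launch occurs: Sep 26, 2002.
The first trajectory-correction burn executes: Sep 26, 2002 + 13 days = Oct 9, 2002.
The approach phase begins: Oct 9, 2002 + 57 days = Dec 5, 2002.
Orbit insertion is achieved: Dec 5, 2002 + 56 days = Jan 30, 2003.
The first science data is downlinked: Jan 30, 2003 + 62 days = Apr 2, 2003.
Jan 11, 2003 falls between when the approach phase begins (Dec 5, 2002) and when orbit insertion is achieved (Jan 30, 2003).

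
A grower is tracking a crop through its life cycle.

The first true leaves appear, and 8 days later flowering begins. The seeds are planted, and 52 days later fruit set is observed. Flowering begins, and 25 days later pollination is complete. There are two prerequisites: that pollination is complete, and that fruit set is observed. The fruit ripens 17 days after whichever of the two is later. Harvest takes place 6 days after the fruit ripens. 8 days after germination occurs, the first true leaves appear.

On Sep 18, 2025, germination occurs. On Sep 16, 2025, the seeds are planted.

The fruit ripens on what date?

Nov 24, 2025

Germination occurs: Sep 18, 2025.
The first true leaves appear: Sep 18, 2025 + 8 days = Sep 26, 2025.
Flowering begins: Sep 26, 2025 + 8 days = Oct 4, 2025.
Pollination is complete: Oct 4, 2025 + 25 days = Oct 29, 2025.
The seeds are planted: Sep 16, 2025.
Fruit set is observed: Sep 16, 2025 + 52 days = Nov 7, 2025.
Both prerequisites met — pollination is complete (Oct 29, 2025), fruit set is observed (Nov 7, 2025); the later is Nov 7, 2025.
The fruit ripens: Nov 7, 2025 + 17 days = Nov 24, 2025.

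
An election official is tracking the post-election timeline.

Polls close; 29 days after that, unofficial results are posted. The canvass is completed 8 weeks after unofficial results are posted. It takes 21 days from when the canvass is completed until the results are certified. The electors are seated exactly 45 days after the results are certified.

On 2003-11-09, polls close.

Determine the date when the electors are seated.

2004-04-08

Polls close: Nov 9, 2003.
Unofficial results are posted: Nov 9, 2003 + 29 days = Dec 8, 2003.
The canvass is completed: Dec 8, 2003 + 8 weeks = Feb 2, 2004.
The results are certified: Feb 2, 2004 + 21 days = Feb 23, 2004.
The electors are seated: Feb 23, 2004 + 45 days = Apr 8, 2004.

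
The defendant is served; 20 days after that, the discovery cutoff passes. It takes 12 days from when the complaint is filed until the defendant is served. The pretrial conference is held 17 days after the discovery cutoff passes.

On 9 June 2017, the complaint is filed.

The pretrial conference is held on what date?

The complaint is filed: Jun 9, 2017.
The defendant is served: Jun 9, 2017 + 12 days = Jun 21, 2017.
The discovery cutoff passes: Jun 21, 2017 + 20 days = Jul 11, 2017.
The pretrial conference is held: Jul 11, 2017 + 17 days = Jul 28, 2017.

28 July 2017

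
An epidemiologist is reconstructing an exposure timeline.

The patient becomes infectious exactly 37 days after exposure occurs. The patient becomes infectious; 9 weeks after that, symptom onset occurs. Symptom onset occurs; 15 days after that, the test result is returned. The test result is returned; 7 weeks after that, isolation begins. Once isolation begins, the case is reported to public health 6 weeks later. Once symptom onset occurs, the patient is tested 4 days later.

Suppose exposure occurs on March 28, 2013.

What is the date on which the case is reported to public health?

Exposure occurs: Mar 28, 2013.
The patient becomes infectious: Mar 28, 2013 + 37 days = May 4, 2013.
Symptom onset occurs: May 4, 2013 + 9 weeks = Jul 6, 2013.
The test result is returned: Jul 6, 2013 + 15 days = Jul 21, 2013.
Isolation begins: Jul 21, 2013 + 7 weeks = Sep 8, 2013.
The case is reported to public health: Sep 8, 2013 + 6 weeks = Oct 20, 2013.

October 20, 2013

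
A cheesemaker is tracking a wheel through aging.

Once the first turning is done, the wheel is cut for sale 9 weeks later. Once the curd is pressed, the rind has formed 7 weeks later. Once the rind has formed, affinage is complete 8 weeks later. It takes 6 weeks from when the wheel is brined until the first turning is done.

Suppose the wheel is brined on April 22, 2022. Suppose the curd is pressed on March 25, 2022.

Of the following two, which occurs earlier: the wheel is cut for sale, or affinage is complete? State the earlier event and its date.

Affinage is complete — July 8, 2022

The wheel is brined: Apr 22, 2022.
The first turning is done: Apr 22, 2022 + 6 weeks = Jun 3, 2022.
The wheel is cut for sale: Jun 3, 2022 + 9 weeks = Aug 5, 2022.
The curd is pressed: Mar 25, 2022.
The rind has formed: Mar 25, 2022 + 7 weeks = May 13, 2022.
Affinage is complete: May 13, 2022 + 8 weeks = Jul 8, 2022.
Comparing: the wheel is cut for sale on Aug 5, 2022 vs affinage is complete on Jul 8, 2022. Earlier: affinage is complete.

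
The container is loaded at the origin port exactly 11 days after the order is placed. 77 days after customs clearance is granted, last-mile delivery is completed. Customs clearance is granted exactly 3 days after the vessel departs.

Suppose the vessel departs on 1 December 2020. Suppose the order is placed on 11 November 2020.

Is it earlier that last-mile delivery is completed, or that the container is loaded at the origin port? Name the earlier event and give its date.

The container is loaded at the origin port — 22 November 2020

The vessel departs: Dec 1, 2020.
Customs clearance is granted: Dec 1, 2020 + 3 days = Dec 4, 2020.
Last-mile delivery is completed: Dec 4, 2020 + 77 days = Feb 19, 2021.
The order is placed: Nov 11, 2020.
The container is loaded at the origin port: Nov 11, 2020 + 11 days = Nov 22, 2020.
Comparing: last-mile delivery is completed on Feb 19, 2021 vs the container is loaded at the origin port on Nov 22, 2020. Earlier: the container is loaded at the origin port.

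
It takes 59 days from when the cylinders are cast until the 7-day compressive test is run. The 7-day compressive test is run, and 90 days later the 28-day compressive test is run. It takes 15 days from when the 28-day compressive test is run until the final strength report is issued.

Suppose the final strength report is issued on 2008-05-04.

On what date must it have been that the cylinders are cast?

2007-11-22

The final strength report is issued: May 4, 2008.
The 28-day compressive test is run: May 4, 2008 − 15 days = Apr 19, 2008.
The 7-day compressive test is run: Apr 19, 2008 − 90 days = Jan 20, 2008.
The cylinders are cast: Jan 20, 2008 − 59 days = Nov 22, 2007.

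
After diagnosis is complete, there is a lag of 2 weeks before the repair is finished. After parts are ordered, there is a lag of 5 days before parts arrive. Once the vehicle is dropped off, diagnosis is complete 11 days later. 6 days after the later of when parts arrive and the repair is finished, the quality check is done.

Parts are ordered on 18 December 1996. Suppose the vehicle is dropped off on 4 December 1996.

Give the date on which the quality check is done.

4 January 1997

Parts are ordered: Dec 18, 1996.
Parts arrive: Dec 18, 1996 + 5 days = Dec 23, 1996.
The vehicle is dropped off: Dec 4, 1996.
Diagnosis is complete: Dec 4, 1996 + 11 days = Dec 15, 1996.
The repair is finished: Dec 15, 1996 + 2 weeks = Dec 29, 1996.
Both prerequisites met — parts arrive (Dec 23, 1996), the repair is finished (Dec 29, 1996); the later is Dec 29, 1996.
The quality check is done: Dec 29, 1996 + 6 days = Jan 4, 1997.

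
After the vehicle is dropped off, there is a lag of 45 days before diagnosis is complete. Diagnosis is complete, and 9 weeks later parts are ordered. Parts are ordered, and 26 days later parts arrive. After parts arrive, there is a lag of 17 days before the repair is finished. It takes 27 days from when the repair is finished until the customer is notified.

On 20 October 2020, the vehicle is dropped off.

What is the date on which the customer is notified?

16 April 2021

The vehicle is dropped off: Oct 20, 2020.
Diagnosis is complete: Oct 20, 2020 + 45 days = Dec 4, 2020.
Parts are ordered: Dec 4, 2020 + 9 weeks = Feb 5, 2021.
Parts arrive: Feb 5, 2021 + 26 days = Mar 3, 2021.
The repair is finished: Mar 3, 2021 + 17 days = Mar 20, 2021.
The customer is notified: Mar 20, 2021 + 27 days = Apr 16, 2021.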